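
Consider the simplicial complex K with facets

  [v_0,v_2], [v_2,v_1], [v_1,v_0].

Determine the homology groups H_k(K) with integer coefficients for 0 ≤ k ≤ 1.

K has 3 vertices, 3 edges.
rank ∂_0 = 0, rank ∂_1 = 2 ⇒ b_0 = 3 − 0 − 2 = 1; all invariant factors of ∂_1 are 1 so no torsion. So H_0 = Z.
rank ∂_1 = 2, rank ∂_2 = 0 ⇒ b_1 = 3 − 2 − 0 = 1. So H_1 = Z.

H_0 ≅ Z,  H_1 ≅ Z.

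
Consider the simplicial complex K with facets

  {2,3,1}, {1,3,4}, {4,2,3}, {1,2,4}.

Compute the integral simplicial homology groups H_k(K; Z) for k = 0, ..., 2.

K has 4 vertices, 6 edges, 4 triangles.
rank ∂_0 = 0, rank ∂_1 = 3 ⇒ b_0 = 4 − 0 − 3 = 1; all invariant factors of ∂_1 are 1 so no torsion. So H_0 ≅ Z.
rank ∂_1 = 3, rank ∂_2 = 3 ⇒ b_1 = 6 − 3 − 3 = 0; all invariant factors of ∂_2 are 1 so no torsion. So H_1 ≅ 0.
rank ∂_2 = 3, rank ∂_3 = 0 ⇒ b_2 = 4 − 3 − 0 = 1. So H_2 ≅ Z.

H_0 ≅ Z,  H_1 = 0,  H_2 ≅ Z.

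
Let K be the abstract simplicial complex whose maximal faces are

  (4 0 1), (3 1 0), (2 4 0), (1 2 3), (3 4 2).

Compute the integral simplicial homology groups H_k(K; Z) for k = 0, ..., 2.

H_0 = Z,  H_1 = Z,  H_2 = 0.

K has 5 vertices, 10 edges, 5 triangles.
rank ∂_0 = 0, rank ∂_1 = 4 ⇒ b_0 = 5 − 0 − 4 = 1; all invariant factors of ∂_1 are 1 so no torsion. So H_0 = Z.
rank ∂_1 = 4, rank ∂_2 = 5 ⇒ b_1 = 10 − 4 − 5 = 1; all invariant factors of ∂_2 are 1 so no torsion. So H_1 = Z.
rank ∂_2 = 5, rank ∂_3 = 0 ⇒ b_2 = 5 − 5 − 0 = 0. So H_2 = 0.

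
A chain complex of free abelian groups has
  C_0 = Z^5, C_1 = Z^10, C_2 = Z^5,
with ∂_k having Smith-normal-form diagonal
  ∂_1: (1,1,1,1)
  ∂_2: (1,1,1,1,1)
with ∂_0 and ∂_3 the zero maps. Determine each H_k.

H_0 ≅ Z,  H_1 ≅ Z,  H_2 = 0.

H_0: b_0 = 5 − 0 − 4 = 1; torsion from ∂_1 factors > 1: none. So H_0 ≅ Z.
H_1: b_1 = 10 − 4 − 5 = 1; torsion from ∂_2 factors > 1: none. So H_1 ≅ Z.
H_2: b_2 = 5 − 5 − 0 = 0; torsion from ∂_3 factors > 1: none. So H_2 ≅ 0.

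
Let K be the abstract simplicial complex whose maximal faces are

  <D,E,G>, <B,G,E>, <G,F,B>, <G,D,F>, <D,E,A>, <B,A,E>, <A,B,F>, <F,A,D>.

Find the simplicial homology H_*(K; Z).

K has 6 vertices, 12 edges, 8 triangles.
rank ∂_0 = 0, rank ∂_1 = 5 ⇒ b_0 = 6 − 0 − 5 = 1; all invariant factors of ∂_1 are 1 so no torsion. So H_0 ≅ Z.
rank ∂_1 = 5, rank ∂_2 = 7 ⇒ b_1 = 12 − 5 − 7 = 0; all invariant factors of ∂_2 are 1 so no torsion. So H_1 ≅ 0.
rank ∂_2 = 7, rank ∂_3 = 0 ⇒ b_2 = 8 − 7 − 0 = 1. So H_2 ≅ Z.

H_0 ≅ Z,  H_1 = 0,  H_2 ≅ Z.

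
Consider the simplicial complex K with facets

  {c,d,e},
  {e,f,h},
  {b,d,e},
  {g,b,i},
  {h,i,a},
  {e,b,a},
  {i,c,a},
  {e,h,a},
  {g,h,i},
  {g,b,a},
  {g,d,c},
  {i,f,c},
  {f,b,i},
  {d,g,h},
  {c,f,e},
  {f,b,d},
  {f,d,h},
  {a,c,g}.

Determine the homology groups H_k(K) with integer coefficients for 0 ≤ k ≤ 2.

Order the vertices as a < b < c < d < e < f < g < h < i. Listing each simplex with vertices in this order, K has dimension 2 with simplices:

  0-simplices (9): a, b, c, d, e, f, g, h, i
  1-simplices (27): ab, ac, ae, ag, ah, ai, bd, be, bf, bg, bi, cd, ce, cf, cg, ci, de, df, dg, dh, ef, eh, fh, fi, gh, gi, hi
  2-simplices (18): abe, abg, acg, aci, aeh, ahi, bde, bdf, bfi, bgi, cde, cdg, cef, cfi, dfh, dgh, efh, ghi

Hence C_0 ≅ Z^9, C_1 ≅ Z^27, C_2 ≅ Z^18.

∂_1: C_1 → C_0 sends each edge [p,q] (with p < q) to q − p. For instance
  ∂cf = f − c.
This gives a 9×27 integer matrix of rank 8; reducing to Smith normal form yields diagonal entries (1,1,1,1,1,1,1,1).

The boundary map ∂_2: C_2 → C_1 acts by ∂[p,q,r] = [q,r] − [p,r] + [p,q]. For instance
  ∂bde = de − be + bd,
  ∂ghi = hi − gi + gh.
The 27×18 boundary matrix has rank 18 and Smith normal form diag(1,1,1,1,1,1,1,1,1,1,1,1,1,1,1,1,1,2).

Reading off H_k = ker ∂_k / im ∂_{k+1}:

  H_0: rank C_0 − rank ∂_1 = 9 − 8 = 1, and the invariant factors of ∂_1 are all 1, so H_0 = Z.
  H_1: rank ker ∂_1 − rank ∂_2 = (27 − 8) − 18 = 1, and ∂_2 has invariant factor 2 > 1, so H_1 = Z ⊕ Z/2Z.
  H_2: rank ker ∂_2 − rank ∂_3 = (18 − 18) − 0 = 0, and there is no ∂_3, so H_2 = 0.

(K is a triangulation of the Klein bottle.)

H_0 = Z,  H_1 = Z ⊕ Z/2Z,  H_2 = 0.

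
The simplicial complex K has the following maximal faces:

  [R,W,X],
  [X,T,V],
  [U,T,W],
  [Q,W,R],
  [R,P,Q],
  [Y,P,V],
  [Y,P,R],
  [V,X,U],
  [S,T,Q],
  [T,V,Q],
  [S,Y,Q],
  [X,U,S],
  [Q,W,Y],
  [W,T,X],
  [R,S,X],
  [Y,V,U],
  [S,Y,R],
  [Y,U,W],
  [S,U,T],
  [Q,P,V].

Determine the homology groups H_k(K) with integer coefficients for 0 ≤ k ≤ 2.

We work with the vertex ordering P < Q < R < S < T < U < V < W < X < Y. The simplices of K, each written with vertices in increasing order, are:

  0-simplices (10): P, Q, R, S, T, U, V, W, X, Y
  1-simplices (30): PQ, PR, PV, PY, QR, QS, QT, QV, QW, QY, RS, RW, RX, RY, ST, SU, SX, SY, TU, TV, TW, TX, UV, UW, UX, UY, VX, VY, WX, WY
  2-simplices (20): PQR, PQV, PRY, PVY, QRW, QST, QSY, QTV, QWY, RSX, RSY, RWX, STU, SUX, TUW, TVX, TWX, UVX, UVY, UWY

Hence C_0 ≅ Z^10, C_1 ≅ Z^30, C_2 ≅ Z^20.

The boundary map ∂_1: C_1 → C_0 sends each edge [p,q] (with p < q) to q − p. For instance
  ∂RY = Y − R.
This gives a 10×30 integer matrix of rank 9; reducing to Smith normal form yields diagonal entries (1,1,1,1,1,1,1,1,1).

Boundary ∂_2: C_2 → C_1 maps a triangle to the signed sum of its edges. For instance
  ∂TUW = UW − TW + TU,
  ∂TVX = VX − TX + TV.
The 30×20 boundary matrix has rank 20 and Smith normal form diag(1,1,1,1,1,1,1,1,1,1,1,1,1,1,1,1,1,1,1,2).

From H_k ≅ ker(∂_k) / im(∂_{k+1}) we obtain:

  H_0: rank C_0 − rank ∂_1 = 10 − 9 = 1, and the invariant factors of ∂_1 are all 1, so H_0 ≅ Z.
  H_1: rank ker ∂_1 − rank ∂_2 = (30 − 9) − 20 = 1, and ∂_2 has invariant factor 2 > 1, so H_1 ≅ Z ⊕ Z_2.
  H_2: rank ker ∂_2 − rank ∂_3 = (20 − 20) − 0 = 0, and there is no ∂_3, so H_2 ≅ 0.

(K is a triangulation of the Klein bottle.)

H_0 ≅ Z,  H_1 ≅ Z ⊕ Z_2,  H_2 = 0.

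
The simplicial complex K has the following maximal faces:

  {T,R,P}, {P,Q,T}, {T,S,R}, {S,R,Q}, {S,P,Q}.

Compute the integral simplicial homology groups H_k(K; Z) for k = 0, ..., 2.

We work with the vertex ordering P < Q < R < S < T. The simplices of K, each written with vertices in increasing order, are:

  0-simplices (5): P, Q, R, S, T
  1-simplices (10): PQ, PR, PS, PT, QR, QS, QT, RS, RT, ST
  2-simplices (5): PQS, PQT, PRT, QRS, RST

giving chain groups C_0 ≅ Z^5, C_1 ≅ Z^10, C_2 ≅ Z^5.

∂_1: C_1 → C_0 sends each edge [p,q] (with p < q) to q − p. For instance
  ∂ST = T − S.
The resulting 5×10 matrix has rank 4, and its Smith normal form has invariant factors (1,1,1,1).

Boundary ∂_2: C_2 → C_1 sends each 2-simplex [p,q,r] to [q,r] − [p,r] + [p,q]. For instance
  ∂QRS = RS − QS + QR,
  ∂RST = ST − RT + RS.
This gives a 10×5 integer matrix of rank 5; reducing to Smith normal form yields diagonal entries (1,1,1,1,1).

From H_k ≅ ker(∂_k) / im(∂_{k+1}) we obtain:

  H_0: rank C_0 − rank ∂_1 = 5 − 4 = 1, and the invariant factors of ∂_1 are all 1, so H_0 = Z.
  H_1: rank ker ∂_1 − rank ∂_2 = (10 − 4) − 5 = 1, and the invariant factors of ∂_2 are all 1, so H_1 = Z.
  H_2: rank ker ∂_2 − rank ∂_3 = (5 − 5) − 0 = 0, and there is no ∂_3, so H_2 = 0.

(K is a triangulation of the Möbius band.)

H_0 ≅ Z,  H_1 ≅ Z,  H_2 = 0.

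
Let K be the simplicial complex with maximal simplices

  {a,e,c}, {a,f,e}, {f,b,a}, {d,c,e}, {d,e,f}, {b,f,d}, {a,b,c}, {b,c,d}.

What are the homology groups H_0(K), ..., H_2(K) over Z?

Fix the vertex order a < b < c < d < e < f and write every simplex with vertices in increasing order. Then dim K = 2 and the simplices of K are:

  0-simplices (6): a, b, c, d, e, f
  1-simplices (12): ab, ac, ae, af, bc, bd, bf, cd, ce, de, df, ef
  2-simplices (8): abc, abf, ace, aef, bcd, bdf, cde, def

so the chain groups are C_0 ≅ Z^6, C_1 ≅ Z^12, C_2 ≅ Z^8.

∂_1: C_1 → C_0 sends each edge [p,q] (with p < q) to q − p. For instance
  ∂cd = d − c.
The resulting 6×12 matrix has rank 5, and its Smith normal form has invariant factors (1,1,1,1,1).

The boundary map ∂_2: C_2 → C_1 sends each 2-simplex [p,q,r] to [q,r] − [p,r] + [p,q]. For instance
  ∂cde = de − ce + cd,
  ∂ace = ce − ae + ac.
As a 12×8 matrix over Z this has rank 7, with invariant factors (1,1,1,1,1,1,1).

From H_k ≅ ker(∂_k) / im(∂_{k+1}) we obtain:

  H_0: rank C_0 − rank ∂_1 = 6 − 5 = 1, and the invariant factors of ∂_1 are all 1, so H_0 = Z.
  H_1: rank ker ∂_1 − rank ∂_2 = (12 − 5) − 7 = 0, and the invariant factors of ∂_2 are all 1, so H_1 = 0.
  H_2: rank ker ∂_2 − rank ∂_3 = (8 − 7) − 0 = 1, and there is no ∂_3, so H_2 = Z.

As a check, the Euler characteristic is 6 − 12 + 8 = 2, which agrees with 1 − 0 + 1 = 2.

H_0 ≅ Z,  H_1 = 0,  H_2 ≅ Z.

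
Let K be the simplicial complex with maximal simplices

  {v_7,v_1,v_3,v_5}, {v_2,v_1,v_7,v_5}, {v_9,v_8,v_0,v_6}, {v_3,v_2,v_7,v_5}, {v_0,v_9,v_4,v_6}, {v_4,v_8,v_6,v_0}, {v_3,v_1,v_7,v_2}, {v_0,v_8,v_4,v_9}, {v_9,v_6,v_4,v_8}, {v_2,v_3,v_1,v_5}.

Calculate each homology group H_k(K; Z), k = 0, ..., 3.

Fix the vertex order v_0 < v_1 < v_2 < v_3 < v_4 < v_5 < v_6 < v_7 < v_8 < v_9 and write every simplex with vertices in increasing order. Then dim K = 3 and the simplices of K are:

  0-simplices (10): [v_0], [v_1], [v_2], [v_3], [v_4], [v_5], [v_6], [v_7], [v_8], [v_9]
  1-simplices (20): (20 of them)
  2-simplices (20): (20 of them)
  3-simplices (10): (10 of them)

giving chain groups C_0 ≅ Z^10, C_1 ≅ Z^20, C_2 ≅ Z^20, C_3 ≅ Z^10.

∂_1: C_1 → C_0 maps an edge to its endpoints' difference, ∂[p,q] = q − p.
This gives a 10×20 integer matrix of rank 8; reducing to Smith normal form yields diagonal entries (1,1,1,1,1,1,1,1).

Boundary ∂_2: C_2 → C_1 acts by ∂[p,q,r] = [q,r] − [p,r] + [p,q]. For instance
  ∂[v_0,v_8,v_9] = [v_8,v_9] − [v_0,v_9] + [v_0,v_8],
  ∂[v_0,v_4,v_6] = [v_4,v_6] − [v_0,v_6] + [v_0,v_4].
The 20×20 boundary matrix has rank 12 and Smith normal form diag(1,1,1,1,1,1,1,1,1,1,1,1).

∂_3: C_3 → C_2 sends each 3-simplex σ to the alternating sum Σ_i (−1)^i (σ with its i-th vertex removed). For instance
  ∂[v_0,v_4,v_6,v_9] = [v_4,v_6,v_9] − [v_0,v_6,v_9] + [v_0,v_4,v_9] − [v_0,v_4,v_6],
  ∂[v_0,v_4,v_6,v_8] = [v_4,v_6,v_8] − [v_0,v_6,v_8] + [v_0,v_4,v_8] − [v_0,v_4,v_6].
The resulting 20×10 matrix has rank 8, and its Smith normal form has invariant factors (1,1,1,1,1,1,1,1).

Reading off H_k = ker ∂_k / im ∂_{k+1}:

  H_0: rank C_0 − rank ∂_1 = 10 − 8 = 2, and the invariant factors of ∂_1 are all 1, so H_0 = Z^2.
  H_1: rank ker ∂_1 − rank ∂_2 = (20 − 8) − 12 = 0, and the invariant factors of ∂_2 are all 1, so H_1 = 0.
  H_2: rank ker ∂_2 − rank ∂_3 = (20 − 12) − 8 = 0, and the invariant factors of ∂_3 are all 1, so H_2 = 0.
  H_3: rank ker ∂_3 − rank ∂_4 = (10 − 8) − 0 = 2, and there is no ∂_4, so H_3 = Z^2.

As a check, the Euler characteristic is 10 − 20 + 20 − 10 = 0, which agrees with 2 − 0 + 0 − 2 = 0.
(K is a triangulation of the disjoint union of the 3-sphere S^3 and the 3-sphere S^3.)

H_0 = Z^2,  H_1 = 0,  H_2 = 0,  H_3 = Z^2.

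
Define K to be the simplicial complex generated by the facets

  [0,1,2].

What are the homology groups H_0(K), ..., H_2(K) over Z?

H_0 = Z,  H_1 = 0,  H_2 = 0.

Take the total order 0 < 1 < 2 on the vertex set. Then K (dimension 2) consists of the simplices:

  0-simplices (3): [0], [1], [2]
  1-simplices (3): [0,1], [0,2], [1,2]
  2-simplices (1): [0,1,2]

Hence C_0 ≅ Z^3, C_1 ≅ Z^3, C_2 ≅ Z^1.

Boundary ∂_1: C_1 → C_0 sends each edge [p,q] (with p < q) to q − p.
This gives a 3×3 integer matrix of rank 2; reducing to Smith normal form yields diagonal entries (1,1).

∂_2: C_2 → C_1 acts by ∂[p,q,r] = [q,r] − [p,r] + [p,q]. For instance
  ∂[0,1,2] = [1,2] − [0,2] + [0,1].
The 3×1 boundary matrix has rank 1 and Smith normal form diag(1).

Reading off H_k = ker ∂_k / im ∂_{k+1}:

  H_0: rank C_0 − rank ∂_1 = 3 − 2 = 1, and the invariant factors of ∂_1 are all 1, so H_0 ≅ Z.
  H_1: rank ker ∂_1 − rank ∂_2 = (3 − 2) − 1 = 0, and the invariant factors of ∂_2 are all 1, so H_1 ≅ 0.
  H_2: rank ker ∂_2 − rank ∂_3 = (1 − 1) − 0 = 0, and there is no ∂_3, so H_2 ≅ 0.

(K is a triangulation of the 2-simplex.)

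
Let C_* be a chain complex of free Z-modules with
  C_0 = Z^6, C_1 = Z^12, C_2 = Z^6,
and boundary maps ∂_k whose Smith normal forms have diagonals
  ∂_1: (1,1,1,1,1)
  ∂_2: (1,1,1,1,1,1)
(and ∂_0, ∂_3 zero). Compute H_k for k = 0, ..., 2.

H_0 = Z,  H_1 = Z,  H_2 = 0.

H_0: b_0 = 6 − 0 − 5 = 1; torsion from ∂_1 factors > 1: none. So H_0 = Z.
H_1: b_1 = 12 − 5 − 6 = 1; torsion from ∂_2 factors > 1: none. So H_1 = Z.
H_2: b_2 = 6 − 6 − 0 = 0; torsion from ∂_3 factors > 1: none. So H_2 = 0.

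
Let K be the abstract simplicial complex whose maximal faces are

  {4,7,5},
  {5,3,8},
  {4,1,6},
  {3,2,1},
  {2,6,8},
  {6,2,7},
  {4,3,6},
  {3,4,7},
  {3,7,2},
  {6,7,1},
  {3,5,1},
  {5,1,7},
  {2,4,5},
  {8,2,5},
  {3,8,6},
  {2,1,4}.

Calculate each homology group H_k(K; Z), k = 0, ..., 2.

H_0 ≅ Z,  H_1 ≅ Z^2,  H_2 ≅ Z.

Take the total order 1 < 2 < 3 < 4 < 5 < 6 < 7 < 8 on the vertex set. Then K (dimension 2) consists of the simplices:

  0-simplices (8): [1], [2], [3], [4], [5], [6], [7], [8]
  1-simplices (24): (24 of them)
  2-simplices (16): [1,2,3], [1,2,4], [1,3,5], [1,4,6], [1,5,7], [1,6,7], [2,3,7], [2,4,5], [2,5,8], [2,6,7], [2,6,8], [3,4,6], [3,4,7], [3,5,8], [3,6,8], [4,5,7]

Hence C_0 ≅ Z^8, C_1 ≅ Z^24, C_2 ≅ Z^16.

Boundary ∂_1: C_1 → C_0 maps an edge to its endpoints' difference, ∂[p,q] = q − p. For instance
  ∂[3,6] = [6] − [3].
As a 8×24 matrix over Z this has rank 7, with invariant factors (1,1,1,1,1,1,1).

The boundary map ∂_2: C_2 → C_1 sends each 2-simplex [p,q,r] to [q,r] − [p,r] + [p,q]. For instance
  ∂[1,2,3] = [2,3] − [1,3] + [1,2],
  ∂[1,4,6] = [4,6] − [1,6] + [1,4].
As a 24×16 matrix over Z this has rank 15, with invariant factors (1,1,1,1,1,1,1,1,1,1,1,1,1,1,1).

Now H_k = ker ∂_k / im ∂_{k+1}, so:

  H_0: rank C_0 − rank ∂_1 = 8 − 7 = 1, and the invariant factors of ∂_1 are all 1, so H_0 ≅ Z.
  H_1: rank ker ∂_1 − rank ∂_2 = (24 − 7) − 15 = 2, and the invariant factors of ∂_2 are all 1, so H_1 ≅ Z^2.
  H_2: rank ker ∂_2 − rank ∂_3 = (16 − 15) − 0 = 1, and there is no ∂_3, so H_2 ≅ Z.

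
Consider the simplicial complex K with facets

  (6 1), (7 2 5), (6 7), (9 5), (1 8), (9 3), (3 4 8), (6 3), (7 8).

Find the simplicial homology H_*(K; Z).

H_0 ≅ Z,  H_1 ≅ Z^3,  H_2 = 0.

K has 9 vertices, 13 edges, 2 triangles.
rank ∂_0 = 0, rank ∂_1 = 8 ⇒ b_0 = 9 − 0 − 8 = 1; all invariant factors of ∂_1 are 1 so no torsion. So H_0 ≅ Z.
rank ∂_1 = 8, rank ∂_2 = 2 ⇒ b_1 = 13 − 8 − 2 = 3; all invariant factors of ∂_2 are 1 so no torsion. So H_1 ≅ Z^3.
rank ∂_2 = 2, rank ∂_3 = 0 ⇒ b_2 = 2 − 2 − 0 = 0. So H_2 ≅ 0.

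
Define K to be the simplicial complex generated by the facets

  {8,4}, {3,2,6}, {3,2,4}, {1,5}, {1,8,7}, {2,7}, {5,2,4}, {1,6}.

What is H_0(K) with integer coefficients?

Fix the vertex order 1 < 2 < 3 < 4 < 5 < 6 < 7 < 8 and write every simplex with vertices in increasing order. Then dim K = 2 and the simplices of K are:

  0-simplices (8): [1], [2], [3], [4], [5], [6], [7], [8]
  1-simplices (14): [1,5], [1,6], [1,7], [1,8], [2,3], [2,4], [2,5], [2,6], [2,7], [3,4], [3,6], [4,5], [4,8], [7,8]
  2-simplices (4): [1,7,8], [2,3,4], [2,3,6], [2,4,5]

so the chain groups are C_0 ≅ Z^8, C_1 ≅ Z^14, C_2 ≅ Z^4.

∂_1: C_1 → C_0 maps an edge to its endpoints' difference, ∂[p,q] = q − p. For instance
  ∂[2,7] = [7] − [2].
This gives a 8×14 integer matrix of rank 7; reducing to Smith normal form yields diagonal entries (1,1,1,1,1,1,1).

Boundary ∂_2: C_2 → C_1 maps a triangle to the signed sum of its edges. For instance
  ∂[1,7,8] = [7,8] − [1,8] + [1,7],
  ∂[2,3,4] = [3,4] − [2,4] + [2,3].
The resulting 14×4 matrix has rank 4, and its Smith normal form has invariant factors (1,1,1,1).

From H_k ≅ ker(∂_k) / im(∂_{k+1}) we obtain:

  H_0: rank C_0 − rank ∂_1 = 8 − 7 = 1, and the invariant factors of ∂_1 are all 1, so H_0 ≅ Z.

H_0 ≅ Z.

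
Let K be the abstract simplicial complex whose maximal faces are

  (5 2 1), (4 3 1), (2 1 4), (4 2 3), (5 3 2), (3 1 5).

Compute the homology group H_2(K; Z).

K has 5 vertices, 9 edges, 6 triangles.
rank ∂_2 = 5, rank ∂_3 = 0 ⇒ b_2 = 6 − 5 − 0 = 1. So H_2 ≅ Z.

H_2 ≅ Z.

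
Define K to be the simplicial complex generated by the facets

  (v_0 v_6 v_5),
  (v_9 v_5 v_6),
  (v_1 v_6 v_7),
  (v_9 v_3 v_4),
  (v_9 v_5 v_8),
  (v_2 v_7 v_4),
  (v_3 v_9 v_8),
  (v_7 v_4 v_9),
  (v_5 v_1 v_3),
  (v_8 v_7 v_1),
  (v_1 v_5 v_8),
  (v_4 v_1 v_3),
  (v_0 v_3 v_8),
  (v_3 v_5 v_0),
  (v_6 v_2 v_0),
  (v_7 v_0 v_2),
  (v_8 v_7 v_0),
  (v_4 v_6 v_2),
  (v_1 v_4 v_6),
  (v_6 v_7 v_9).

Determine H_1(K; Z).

H_1 = Z ⊕ Z/2.

Take the total order v_0 < v_1 < v_2 < v_3 < v_4 < v_5 < v_6 < v_7 < v_8 < v_9 on the vertex set. Then K (dimension 2) consists of the simplices:

  0-simplices (10): [v_0], [v_1], [v_2], [v_3], [v_4], [v_5], [v_6], [v_7], [v_8], [v_9]
  1-simplices (30): (30 of them)
  2-simplices (20): (20 of them)

giving chain groups C_0 ≅ Z^10, C_1 ≅ Z^30, C_2 ≅ Z^20.

∂_1: C_1 → C_0 maps an edge to its endpoints' difference, ∂[p,q] = q − p. For instance
  ∂[v_0,v_3] = [v_3] − [v_0].
The resulting 10×30 matrix has rank 9, and its Smith normal form has invariant factors (1,1,1,1,1,1,1,1,1).

Boundary ∂_2: C_2 → C_1 maps a triangle to the signed sum of its edges. For instance
  ∂[v_3,v_4,v_9] = [v_4,v_9] − [v_3,v_9] + [v_3,v_4],
  ∂[v_0,v_3,v_8] = [v_3,v_8] − [v_0,v_8] + [v_0,v_3].
The resulting 30×20 matrix has rank 20, and its Smith normal form has invariant factors (1,1,1,1,1,1,1,1,1,1,1,1,1,1,1,1,1,1,1,2).

Reading off H_k = ker ∂_k / im ∂_{k+1}:

  H_1: rank ker ∂_1 − rank ∂_2 = (30 − 9) − 20 = 1, and ∂_2 has invariant factor 2 > 1, so H_1 ≅ Z ⊕ Z/2.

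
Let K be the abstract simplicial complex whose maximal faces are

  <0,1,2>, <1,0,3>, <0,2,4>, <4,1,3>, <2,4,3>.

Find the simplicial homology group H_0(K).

H_0 = Z.

Order the vertices as 0 < 1 < 2 < 3 < 4. Listing each simplex with vertices in this order, K has dimension 2 with simplices:

  0-simplices (5): [0], [1], [2], [3], [4]
  1-simplices (10): [0,1], [0,2], [0,3], [0,4], [1,2], [1,3], [1,4], [2,3], [2,4], [3,4]
  2-simplices (5): [0,1,2], [0,1,3], [0,2,4], [1,3,4], [2,3,4]

Hence C_0 ≅ Z^5, C_1 ≅ Z^10, C_2 ≅ Z^5.

∂_1: C_1 → C_0 is given by ∂[p,q] = [q] − [p]. For instance
  ∂[0,2] = [2] − [0].
The 5×10 boundary matrix has rank 4 and Smith normal form diag(1,1,1,1).

∂_2: C_2 → C_1 sends each 2-simplex [p,q,r] to [q,r] − [p,r] + [p,q]. For instance
  ∂[0,1,3] = [1,3] − [0,3] + [0,1],
  ∂[1,3,4] = [3,4] − [1,4] + [1,3].
As a 10×5 matrix over Z this has rank 5, with invariant factors (1,1,1,1,1).

Computing H_k = (kernel of ∂_k) / (image of ∂_{k+1}):

  H_0: rank C_0 − rank ∂_1 = 5 − 4 = 1, and the invariant factors of ∂_1 are all 1, so H_0 = Z.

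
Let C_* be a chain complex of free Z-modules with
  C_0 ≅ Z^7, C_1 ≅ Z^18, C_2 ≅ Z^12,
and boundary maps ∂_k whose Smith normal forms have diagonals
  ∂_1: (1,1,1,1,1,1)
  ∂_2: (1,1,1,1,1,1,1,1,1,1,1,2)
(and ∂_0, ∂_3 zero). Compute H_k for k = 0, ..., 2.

H_0: b_0 = 7 − 0 − 6 = 1; torsion from ∂_1 factors > 1: none. So H_0 = Z.
H_1: b_1 = 18 − 6 − 12 = 0; torsion from ∂_2 factors > 1: [2]. So H_1 = Z/2Z.
H_2: b_2 = 12 − 12 − 0 = 0; torsion from ∂_3 factors > 1: none. So H_2 = 0.

H_0 = Z,  H_1 = Z/2Z,  H_2 = 0.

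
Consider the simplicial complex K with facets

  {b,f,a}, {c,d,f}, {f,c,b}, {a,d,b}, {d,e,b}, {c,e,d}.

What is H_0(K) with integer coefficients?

H_0 ≅ Z.

Take the total order a < b < c < d < e < f on the vertex set. Then K (dimension 2) consists of the simplices:

  0-simplices (6): a, b, c, d, e, f
  1-simplices (12): ab, ad, af, bc, bd, be, bf, cd, ce, cf, de, df
  2-simplices (6): abd, abf, bcf, bde, cde, cdf

giving chain groups C_0 ≅ Z^6, C_1 ≅ Z^12, C_2 ≅ Z^6.

The boundary map ∂_1: C_1 → C_0 maps an edge to its endpoints' difference, ∂[p,q] = q − p.
The resulting 6×12 matrix has rank 5, and its Smith normal form has invariant factors (1,1,1,1,1).

Boundary ∂_2: C_2 → C_1 acts by ∂[p,q,r] = [q,r] − [p,r] + [p,q]. For instance
  ∂bcf = cf − bf + bc,
  ∂cdf = df − cf + cd.
This gives a 12×6 integer matrix of rank 6; reducing to Smith normal form yields diagonal entries (1,1,1,1,1,1).

Reading off H_k = ker ∂_k / im ∂_{k+1}:

  H_0: rank C_0 − rank ∂_1 = 6 − 5 = 1, and the invariant factors of ∂_1 are all 1, so H_0 ≅ Z.

(K is a triangulation of the cylinder S^1 x I.)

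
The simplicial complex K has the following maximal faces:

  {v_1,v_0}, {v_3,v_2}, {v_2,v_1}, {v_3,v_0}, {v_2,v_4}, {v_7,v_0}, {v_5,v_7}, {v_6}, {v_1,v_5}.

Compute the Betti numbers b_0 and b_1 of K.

b_0 = 2, b_1 = 2.

We work with the vertex ordering v_0 < v_1 < v_2 < v_3 < v_4 < v_5 < v_6 < v_7. The simplices of K, each written with vertices in increasing order, are:

  0-simplices (8): [v_0], [v_1], [v_2], [v_3], [v_4], [v_5], [v_6], [v_7]
  1-simplices (8): [v_0,v_1], [v_0,v_3], [v_0,v_7], [v_1,v_2], [v_1,v_5], [v_2,v_3], [v_2,v_4], [v_5,v_7]

giving chain groups C_0 ≅ Z^8, C_1 ≅ Z^8.

∂_1: C_1 → C_0 sends each edge [p,q] (with p < q) to q − p.
This gives a 8×8 integer matrix of rank 6; reducing to Smith normal form yields diagonal entries (1,1,1,1,1,1).

Computing H_k = (kernel of ∂_k) / (image of ∂_{k+1}):

  H_0: rank C_0 − rank ∂_1 = 8 − 6 = 2, and the invariant factors of ∂_1 are all 1, so H_0 = Z^2.
  H_1: rank ker ∂_1 − rank ∂_2 = (8 − 6) − 0 = 2, and there is no ∂_2, so H_1 = Z^2.

As a check, the Euler characteristic is 8 − 8 = 0, which agrees with 2 − 2 = 0.

Hence the Betti numbers are b_0 = 2, b_1 = 2.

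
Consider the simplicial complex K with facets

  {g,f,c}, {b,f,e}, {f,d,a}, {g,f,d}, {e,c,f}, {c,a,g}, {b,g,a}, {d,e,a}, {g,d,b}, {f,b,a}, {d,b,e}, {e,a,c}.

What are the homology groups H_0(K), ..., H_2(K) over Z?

Take the total order a < b < c < d < e < f < g on the vertex set. Then K (dimension 2) consists of the simplices:

  0-simplices (7): a, b, c, d, e, f, g
  1-simplices (18): ab, ac, ad, ae, af, ag, bd, be, bf, bg, ce, cf, cg, de, df, dg, ef, fg
  2-simplices (12): abf, abg, ace, acg, ade, adf, bde, bdg, bef, cef, cfg, dfg

giving chain groups C_0 ≅ Z^7, C_1 ≅ Z^18, C_2 ≅ Z^12.

The boundary map ∂_1: C_1 → C_0 is given by ∂[p,q] = [q] − [p]. For instance
  ∂ag = g − a.
This gives a 7×18 integer matrix of rank 6; reducing to Smith normal form yields diagonal entries (1,1,1,1,1,1).

Boundary ∂_2: C_2 → C_1 acts by ∂[p,q,r] = [q,r] − [p,r] + [p,q]. For instance
  ∂cef = ef − cf + ce,
  ∂adf = df − af + ad.
As a 18×12 matrix over Z this has rank 12, with invariant factors (1,1,1,1,1,1,1,1,1,1,1,2).

Reading off H_k = ker ∂_k / im ∂_{k+1}:

  H_0: rank C_0 − rank ∂_1 = 7 − 6 = 1, and the invariant factors of ∂_1 are all 1, so H_0 = Z.
  H_1: rank ker ∂_1 − rank ∂_2 = (18 − 6) − 12 = 0, and ∂_2 has invariant factor 2 > 1, so H_1 = Z/2.
  H_2: rank ker ∂_2 − rank ∂_3 = (12 − 12) − 0 = 0, and there is no ∂_3, so H_2 = 0.

H_0 ≅ Z,  H_1 ≅ Z/2,  H_2 = 0.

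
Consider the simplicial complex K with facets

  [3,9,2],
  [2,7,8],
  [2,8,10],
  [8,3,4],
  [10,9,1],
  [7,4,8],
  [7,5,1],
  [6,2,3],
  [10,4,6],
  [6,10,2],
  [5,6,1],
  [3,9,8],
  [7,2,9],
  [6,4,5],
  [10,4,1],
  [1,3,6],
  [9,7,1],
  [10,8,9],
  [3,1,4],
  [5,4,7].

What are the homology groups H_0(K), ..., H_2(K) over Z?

H_0 = Z,  H_1 = Z ⊕ Z_2,  H_2 = 0.

Take the total order 1 < 2 < 3 < 4 < 5 < 6 < 7 < 8 < 9 < 10 on the vertex set. Then K (dimension 2) consists of the simplices:

  0-simplices (10): [1], [2], [3], [4], [5], [6], [7], [8], [9], [10]
  1-simplices (30): (30 of them)
  2-simplices (20): (20 of them)

so the chain groups are C_0 ≅ Z^10, C_1 ≅ Z^30, C_2 ≅ Z^20.

∂_1: C_1 → C_0 is given by ∂[p,q] = [q] − [p]. For instance
  ∂[1,3] = [3] − [1].
As a 10×30 matrix over Z this has rank 9, with invariant factors (1,1,1,1,1,1,1,1,1).

The boundary map ∂_2: C_2 → C_1 acts by ∂[p,q,r] = [q,r] − [p,r] + [p,q]. For instance
  ∂[2,7,8] = [7,8] − [2,8] + [2,7],
  ∂[4,6,10] = [6,10] − [4,10] + [4,6].
The 30×20 boundary matrix has rank 20 and Smith normal form diag(1,1,1,1,1,1,1,1,1,1,1,1,1,1,1,1,1,1,1,2).

From H_k ≅ ker(∂_k) / im(∂_{k+1}) we obtain:

  H_0: rank C_0 − rank ∂_1 = 10 − 9 = 1, and the invariant factors of ∂_1 are all 1, so H_0 ≅ Z.
  H_1: rank ker ∂_1 − rank ∂_2 = (30 − 9) − 20 = 1, and ∂_2 has invariant factor 2 > 1, so H_1 ≅ Z ⊕ Z_2.
  H_2: rank ker ∂_2 − rank ∂_3 = (20 − 20) − 0 = 0, and there is no ∂_3, so H_2 ≅ 0.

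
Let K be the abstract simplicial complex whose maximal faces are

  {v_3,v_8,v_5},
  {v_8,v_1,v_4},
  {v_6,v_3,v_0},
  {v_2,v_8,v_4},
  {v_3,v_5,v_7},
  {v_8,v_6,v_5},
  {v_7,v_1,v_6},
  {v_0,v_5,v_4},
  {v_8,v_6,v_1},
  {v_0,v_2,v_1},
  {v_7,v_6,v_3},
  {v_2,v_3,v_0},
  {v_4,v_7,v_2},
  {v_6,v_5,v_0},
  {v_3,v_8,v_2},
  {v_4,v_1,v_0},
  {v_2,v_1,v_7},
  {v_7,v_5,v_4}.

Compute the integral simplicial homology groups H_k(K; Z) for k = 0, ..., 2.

H_0 ≅ Z,  H_1 ≅ Z × Z/2,  H_2 = 0.

Order the vertices as v_0 < v_1 < v_2 < v_3 < v_4 < v_5 < v_6 < v_7 < v_8. Listing each simplex with vertices in this order, K has dimension 2 with simplices:

  0-simplices (9): [v_0], [v_1], [v_2], [v_3], [v_4], [v_5], [v_6], [v_7], [v_8]
  1-simplices (27): (27 of them)
  2-simplices (18): (18 of them)

Hence C_0 ≅ Z^9, C_1 ≅ Z^27, C_2 ≅ Z^18.

The boundary map ∂_1: C_1 → C_0 maps an edge to its endpoints' difference, ∂[p,q] = q − p.
The resulting 9×27 matrix has rank 8, and its Smith normal form has invariant factors (1,1,1,1,1,1,1,1).

Boundary ∂_2: C_2 → C_1 acts by ∂[p,q,r] = [q,r] − [p,r] + [p,q]. For instance
  ∂[v_1,v_6,v_7] = [v_6,v_7] − [v_1,v_7] + [v_1,v_6],
  ∂[v_0,v_4,v_5] = [v_4,v_5] − [v_0,v_5] + [v_0,v_4].
As a 27×18 matrix over Z this has rank 18, with invariant factors (1,1,1,1,1,1,1,1,1,1,1,1,1,1,1,1,1,2).

Reading off H_k = ker ∂_k / im ∂_{k+1}:

  H_0: rank C_0 − rank ∂_1 = 9 − 8 = 1, and the invariant factors of ∂_1 are all 1, so H_0 = Z.
  H_1: rank ker ∂_1 − rank ∂_2 = (27 − 8) − 18 = 1, and ∂_2 has invariant factor 2 > 1, so H_1 = Z × Z/2.
  H_2: rank ker ∂_2 − rank ∂_3 = (18 − 18) − 0 = 0, and there is no ∂_3, so H_2 = 0.

As a check, the Euler characteristic is 9 − 27 + 18 = 0, which agrees with 1 − 1 + 0 = 0.
(K is a triangulation of the Klein bottle.)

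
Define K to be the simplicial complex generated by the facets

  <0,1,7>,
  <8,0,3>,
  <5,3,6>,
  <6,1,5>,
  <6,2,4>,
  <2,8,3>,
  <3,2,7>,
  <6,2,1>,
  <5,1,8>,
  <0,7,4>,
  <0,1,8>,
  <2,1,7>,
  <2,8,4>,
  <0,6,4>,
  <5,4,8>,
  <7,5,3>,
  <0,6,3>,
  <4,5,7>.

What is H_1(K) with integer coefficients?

H_1 = Z^2.

Take the total order 0 < 1 < 2 < 3 < 4 < 5 < 6 < 7 < 8 on the vertex set. Then K (dimension 2) consists of the simplices:

  0-simplices (9): [0], [1], [2], [3], [4], [5], [6], [7], [8]
  1-simplices (27): (27 of them)
  2-simplices (18): [0,1,7], [0,1,8], [0,3,6], [0,3,8], [0,4,6], [0,4,7], [1,2,6], [1,2,7], [1,5,6], [1,5,8], [2,3,7], [2,3,8], [2,4,6], [2,4,8], [3,5,6], [3,5,7], [4,5,7], [4,5,8]

Hence C_0 ≅ Z^9, C_1 ≅ Z^27, C_2 ≅ Z^18.

The boundary map ∂_1: C_1 → C_0 sends each edge [p,q] (with p < q) to q − p.
This gives a 9×27 integer matrix of rank 8; reducing to Smith normal form yields diagonal entries (1,1,1,1,1,1,1,1).

Boundary ∂_2: C_2 → C_1 sends each 2-simplex [p,q,r] to [q,r] − [p,r] + [p,q]. For instance
  ∂[3,5,7] = [5,7] − [3,7] + [3,5],
  ∂[4,5,7] = [5,7] − [4,7] + [4,5].
The resulting 27×18 matrix has rank 17, and its Smith normal form has invariant factors (1,1,1,1,1,1,1,1,1,1,1,1,1,1,1,1,1).

Now H_k = ker ∂_k / im ∂_{k+1}, so:

  H_1: rank ker ∂_1 − rank ∂_2 = (27 − 8) − 17 = 2, and the invariant factors of ∂_2 are all 1, so H_1 ≅ Z^2.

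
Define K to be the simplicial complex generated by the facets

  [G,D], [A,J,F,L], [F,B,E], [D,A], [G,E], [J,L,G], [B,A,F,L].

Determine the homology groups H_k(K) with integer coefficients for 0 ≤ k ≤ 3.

H_0 ≅ Z,  H_1 ≅ Z^2,  H_2 = 0,  H_3 = 0.

Fix the vertex order A < B < D < E < F < G < J < L and write every simplex with vertices in increasing order. Then dim K = 3 and the simplices of K are:

  0-simplices (8): A, B, D, E, F, G, J, L
  1-simplices (16): AB, AD, AF, AJ, AL, BE, BF, BL, DG, EF, EG, FJ, FL, GJ, GL, JL
  2-simplices (9): ABF, ABL, AFJ, AFL, AJL, BEF, BFL, FJL, GJL
  3-simplices (2): ABFL, AFJL

Hence C_0 ≅ Z^8, C_1 ≅ Z^16, C_2 ≅ Z^9, C_3 ≅ Z^2.

The boundary map ∂_1: C_1 → C_0 is given by ∂[p,q] = [q] − [p]. For instance
  ∂FL = L − F.
As a 8×16 matrix over Z this has rank 7, with invariant factors (1,1,1,1,1,1,1).

The boundary map ∂_2: C_2 → C_1 maps a triangle to the signed sum of its edges. For instance
  ∂AFJ = FJ − AJ + AF,
  ∂FJL = JL − FL + FJ.
This gives a 16×9 integer matrix of rank 7; reducing to Smith normal form yields diagonal entries (1,1,1,1,1,1,1).

The boundary map ∂_3: C_3 → C_2 sends each 3-simplex σ to the alternating sum Σ_i (−1)^i (σ with its i-th vertex removed). For instance
  ∂ABFL = BFL − AFL + ABL − ABF,
  ∂AFJL = FJL − AJL + AFL − AFJ.
This gives a 9×2 integer matrix of rank 2; reducing to Smith normal form yields diagonal entries (1,1).

Computing H_k = (kernel of ∂_k) / (image of ∂_{k+1}):

  H_0: rank C_0 − rank ∂_1 = 8 − 7 = 1, and the invariant factors of ∂_1 are all 1, so H_0 ≅ Z.
  H_1: rank ker ∂_1 − rank ∂_2 = (16 − 7) − 7 = 2, and the invariant factors of ∂_2 are all 1, so H_1 ≅ Z^2.
  H_2: rank ker ∂_2 − rank ∂_3 = (9 − 7) − 2 = 0, and the invariant factors of ∂_3 are all 1, so H_2 ≅ 0.
  H_3: rank ker ∂_3 − rank ∂_4 = (2 − 2) − 0 = 0, and there is no ∂_4, so H_3 ≅ 0.

As a check, the Euler characteristic is 8 − 16 + 9 − 2 = -1, which agrees with 1 − 2 + 0 − 0 = -1.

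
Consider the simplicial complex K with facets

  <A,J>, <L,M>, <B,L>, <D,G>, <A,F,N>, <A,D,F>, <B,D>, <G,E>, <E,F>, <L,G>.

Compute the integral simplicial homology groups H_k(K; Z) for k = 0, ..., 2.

Fix the vertex order A < B < D < E < F < G < J < L < M < N and write every simplex with vertices in increasing order. Then dim K = 2 and the simplices of K are:

  0-simplices (10): A, B, D, E, F, G, J, L, M, N
  1-simplices (13): AD, AF, AJ, AN, BD, BL, DF, DG, EF, EG, FN, GL, LM
  2-simplices (2): ADF, AFN

giving chain groups C_0 ≅ Z^10, C_1 ≅ Z^13, C_2 ≅ Z^2.

∂_1: C_1 → C_0 sends each edge [p,q] (with p < q) to q − p. For instance
  ∂AJ = J − A.
The resulting 10×13 matrix has rank 9, and its Smith normal form has invariant factors (1,1,1,1,1,1,1,1,1).

∂_2: C_2 → C_1 acts by ∂[p,q,r] = [q,r] − [p,r] + [p,q]. For instance
  ∂ADF = DF − AF + AD,
  ∂AFN = FN − AN + AF.
This gives a 13×2 integer matrix of rank 2; reducing to Smith normal form yields diagonal entries (1,1).

From H_k ≅ ker(∂_k) / im(∂_{k+1}) we obtain:

  H_0: rank C_0 − rank ∂_1 = 10 − 9 = 1, and the invariant factors of ∂_1 are all 1, so H_0 = Z.
  H_1: rank ker ∂_1 − rank ∂_2 = (13 − 9) − 2 = 2, and the invariant factors of ∂_2 are all 1, so H_1 = Z^2.
  H_2: rank ker ∂_2 − rank ∂_3 = (2 − 2) − 0 = 0, and there is no ∂_3, so H_2 = 0.

As a check, the Euler characteristic is 10 − 13 + 2 = -1, which agrees with 1 − 2 + 0 = -1.

H_0 ≅ Z,  H_1 ≅ Z^2,  H_2 = 0.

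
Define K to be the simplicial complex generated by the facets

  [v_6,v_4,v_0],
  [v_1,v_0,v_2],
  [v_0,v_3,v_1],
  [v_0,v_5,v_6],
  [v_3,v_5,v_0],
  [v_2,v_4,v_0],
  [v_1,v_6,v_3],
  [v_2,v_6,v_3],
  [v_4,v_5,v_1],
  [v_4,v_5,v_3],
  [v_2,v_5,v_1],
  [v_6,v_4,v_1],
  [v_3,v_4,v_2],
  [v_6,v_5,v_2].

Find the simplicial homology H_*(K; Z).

K has 7 vertices, 21 edges, 14 triangles.
rank ∂_0 = 0, rank ∂_1 = 6 ⇒ b_0 = 7 − 0 − 6 = 1; all invariant factors of ∂_1 are 1 so no torsion. So H_0 = Z.
rank ∂_1 = 6, rank ∂_2 = 13 ⇒ b_1 = 21 − 6 − 13 = 2; all invariant factors of ∂_2 are 1 so no torsion. So H_1 = Z^2.
rank ∂_2 = 13, rank ∂_3 = 0 ⇒ b_2 = 14 − 13 − 0 = 1. So H_2 = Z.

H_0 ≅ Z,  H_1 ≅ Z^2,  H_2 ≅ Z.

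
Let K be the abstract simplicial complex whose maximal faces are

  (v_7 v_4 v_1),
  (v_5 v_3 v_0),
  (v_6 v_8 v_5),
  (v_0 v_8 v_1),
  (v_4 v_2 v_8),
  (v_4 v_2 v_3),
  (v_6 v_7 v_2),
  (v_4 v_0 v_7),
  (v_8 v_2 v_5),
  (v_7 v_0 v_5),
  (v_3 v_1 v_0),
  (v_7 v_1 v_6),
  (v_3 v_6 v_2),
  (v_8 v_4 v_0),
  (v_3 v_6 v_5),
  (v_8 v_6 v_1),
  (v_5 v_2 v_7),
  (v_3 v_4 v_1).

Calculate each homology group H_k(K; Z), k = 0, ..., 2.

H_0 ≅ Z,  H_1 ≅ Z ⊕ Z/2,  H_2 = 0.

Fix the vertex order v_0 < v_1 < v_2 < v_3 < v_4 < v_5 < v_6 < v_7 < v_8 and write every simplex with vertices in increasing order. Then dim K = 2 and the simplices of K are:

  0-simplices (9): [v_0], [v_1], [v_2], [v_3], [v_4], [v_5], [v_6], [v_7], [v_8]
  1-simplices (27): (27 of them)
  2-simplices (18): (18 of them)

Hence C_0 ≅ Z^9, C_1 ≅ Z^27, C_2 ≅ Z^18.

The boundary map ∂_1: C_1 → C_0 is given by ∂[p,q] = [q] − [p]. For instance
  ∂[v_6,v_7] = [v_7] − [v_6].
The 9×27 boundary matrix has rank 8 and Smith normal form diag(1,1,1,1,1,1,1,1).

∂_2: C_2 → C_1 acts by ∂[p,q,r] = [q,r] − [p,r] + [p,q]. For instance
  ∂[v_2,v_3,v_6] = [v_3,v_6] − [v_2,v_6] + [v_2,v_3],
  ∂[v_0,v_3,v_5] = [v_3,v_5] − [v_0,v_5] + [v_0,v_3].
This gives a 27×18 integer matrix of rank 18; reducing to Smith normal form yields diagonal entries (1,1,1,1,1,1,1,1,1,1,1,1,1,1,1,1,1,2).

Computing H_k = (kernel of ∂_k) / (image of ∂_{k+1}):

  H_0: rank C_0 − rank ∂_1 = 9 − 8 = 1, and the invariant factors of ∂_1 are all 1, so H_0 ≅ Z.
  H_1: rank ker ∂_1 − rank ∂_2 = (27 − 8) − 18 = 1, and ∂_2 has invariant factor 2 > 1, so H_1 ≅ Z ⊕ Z/2.
  H_2: rank ker ∂_2 − rank ∂_3 = (18 − 18) − 0 = 0, and there is no ∂_3, so H_2 ≅ 0.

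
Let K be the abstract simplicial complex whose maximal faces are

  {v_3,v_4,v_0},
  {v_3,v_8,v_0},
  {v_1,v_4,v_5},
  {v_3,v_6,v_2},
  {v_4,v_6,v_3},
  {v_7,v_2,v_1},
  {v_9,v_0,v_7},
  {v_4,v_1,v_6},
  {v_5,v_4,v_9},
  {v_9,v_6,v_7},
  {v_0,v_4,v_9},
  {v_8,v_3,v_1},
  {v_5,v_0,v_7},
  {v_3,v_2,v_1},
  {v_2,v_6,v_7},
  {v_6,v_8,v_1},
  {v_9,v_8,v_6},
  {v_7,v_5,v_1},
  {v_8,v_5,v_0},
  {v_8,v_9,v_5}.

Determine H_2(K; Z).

Order the vertices as v_0 < v_1 < v_2 < v_3 < v_4 < v_5 < v_6 < v_7 < v_8 < v_9. Listing each simplex with vertices in this order, K has dimension 2 with simplices:

  0-simplices (10): [v_0], [v_1], [v_2], [v_3], [v_4], [v_5], [v_6], [v_7], [v_8], [v_9]
  1-simplices (30): (30 of them)
  2-simplices (20): (20 of them)

Hence C_0 ≅ Z^10, C_1 ≅ Z^30, C_2 ≅ Z^20.

The boundary map ∂_1: C_1 → C_0 maps an edge to its endpoints' difference, ∂[p,q] = q − p. For instance
  ∂[v_8,v_9] = [v_9] − [v_8].
The 10×30 boundary matrix has rank 9 and Smith normal form diag(1,1,1,1,1,1,1,1,1).

The boundary map ∂_2: C_2 → C_1 acts by ∂[p,q,r] = [q,r] − [p,r] + [p,q]. For instance
  ∂[v_1,v_4,v_6] = [v_4,v_6] − [v_1,v_6] + [v_1,v_4],
  ∂[v_0,v_4,v_9] = [v_4,v_9] − [v_0,v_9] + [v_0,v_4].
The 30×20 boundary matrix has rank 20 and Smith normal form diag(1,1,1,1,1,1,1,1,1,1,1,1,1,1,1,1,1,1,1,2).

Reading off H_k = ker ∂_k / im ∂_{k+1}:

  H_2: rank ker ∂_2 − rank ∂_3 = (20 − 20) − 0 = 0, and there is no ∂_3, so H_2 ≅ 0.

H_2 = 0.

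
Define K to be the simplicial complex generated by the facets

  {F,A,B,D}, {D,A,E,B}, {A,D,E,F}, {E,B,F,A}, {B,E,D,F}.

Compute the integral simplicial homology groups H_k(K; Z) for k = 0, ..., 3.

H_0 = Z,  H_1 = 0,  H_2 = 0,  H_3 = Z.

Fix the vertex order A < B < D < E < F and write every simplex with vertices in increasing order. Then dim K = 3 and the simplices of K are:

  0-simplices (5): A, B, D, E, F
  1-simplices (10): AB, AD, AE, AF, BD, BE, BF, DE, DF, EF
  2-simplices (10): ABD, ABE, ABF, ADE, ADF, AEF, BDE, BDF, BEF, DEF
  3-simplices (5): ABDE, ABDF, ABEF, ADEF, BDEF

Hence C_0 ≅ Z^5, C_1 ≅ Z^10, C_2 ≅ Z^10, C_3 ≅ Z^5.

The boundary map ∂_1: C_1 → C_0 sends each edge [p,q] (with p < q) to q − p. For instance
  ∂DE = E − D.
The resulting 5×10 matrix has rank 4, and its Smith normal form has invariant factors (1,1,1,1).

Boundary ∂_2: C_2 → C_1 sends each 2-simplex [p,q,r] to [q,r] − [p,r] + [p,q]. For instance
  ∂ADE = DE − AE + AD,
  ∂ADF = DF − AF + AD.
The resulting 10×10 matrix has rank 6, and its Smith normal form has invariant factors (1,1,1,1,1,1).

The boundary map ∂_3: C_3 → C_2 sends each 3-simplex σ to the alternating sum Σ_i (−1)^i (σ with its i-th vertex removed). For instance
  ∂BDEF = DEF − BEF + BDF − BDE,
  ∂ABDE = BDE − ADE + ABE − ABD.
This gives a 10×5 integer matrix of rank 4; reducing to Smith normal form yields diagonal entries (1,1,1,1).

Computing H_k = (kernel of ∂_k) / (image of ∂_{k+1}):

  H_0: rank C_0 − rank ∂_1 = 5 − 4 = 1, and the invariant factors of ∂_1 are all 1, so H_0 ≅ Z.
  H_1: rank ker ∂_1 − rank ∂_2 = (10 − 4) − 6 = 0, and the invariant factors of ∂_2 are all 1, so H_1 ≅ 0.
  H_2: rank ker ∂_2 − rank ∂_3 = (10 − 6) − 4 = 0, and the invariant factors of ∂_3 are all 1, so H_2 ≅ 0.
  H_3: rank ker ∂_3 − rank ∂_4 = (5 − 4) − 0 = 1, and there is no ∂_4, so H_3 ≅ Z.

As a check, the Euler characteristic is 5 − 10 + 10 − 5 = 0, which agrees with 1 − 0 + 0 − 1 = 0.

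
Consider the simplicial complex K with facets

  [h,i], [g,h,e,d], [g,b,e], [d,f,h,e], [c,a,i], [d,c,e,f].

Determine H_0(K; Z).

H_0 = Z.

Take the total order a < b < c < d < e < f < g < h < i on the vertex set. Then K (dimension 3) consists of the simplices:

  0-simplices (9): a, b, c, d, e, f, g, h, i
  1-simplices (18): ac, ai, be, bg, cd, ce, cf, ci, de, df, dg, dh, ef, eg, eh, fh, gh, hi
  2-simplices (12): aci, beg, cde, cdf, cef, def, deg, deh, dfh, dgh, efh, egh
  3-simplices (3): cdef, defh, degh

so the chain groups are C_0 ≅ Z^9, C_1 ≅ Z^18, C_2 ≅ Z^12, C_3 ≅ Z^3.

∂_1: C_1 → C_0 maps an edge to its endpoints' difference, ∂[p,q] = q − p. For instance
  ∂ai = i − a.
This gives a 9×18 integer matrix of rank 8; reducing to Smith normal form yields diagonal entries (1,1,1,1,1,1,1,1).

Boundary ∂_2: C_2 → C_1 maps a triangle to the signed sum of its edges. For instance
  ∂dfh = fh − dh + df,
  ∂efh = fh − eh + ef.
As a 18×12 matrix over Z this has rank 9, with invariant factors (1,1,1,1,1,1,1,1,1).

Boundary ∂_3: C_3 → C_2 sends each 3-simplex σ to the alternating sum Σ_i (−1)^i (σ with its i-th vertex removed). For instance
  ∂degh = egh − dgh + deh − deg,
  ∂cdef = def − cef + cdf − cde.
The 12×3 boundary matrix has rank 3 and Smith normal form diag(1,1,1).

Now H_k = ker ∂_k / im ∂_{k+1}, so:

  H_0: rank C_0 − rank ∂_1 = 9 − 8 = 1, and the invariant factors of ∂_1 are all 1, so H_0 = Z.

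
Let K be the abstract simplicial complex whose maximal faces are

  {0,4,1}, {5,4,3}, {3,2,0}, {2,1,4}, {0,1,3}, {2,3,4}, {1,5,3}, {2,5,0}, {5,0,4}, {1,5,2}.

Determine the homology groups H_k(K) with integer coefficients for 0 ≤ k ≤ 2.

H_0 = Z,  H_1 = Z/2Z,  H_2 = 0.

Fix the vertex order 0 < 1 < 2 < 3 < 4 < 5 and write every simplex with vertices in increasing order. Then dim K = 2 and the simplices of K are:

  0-simplices (6): [0], [1], [2], [3], [4], [5]
  1-simplices (15): [0,1], [0,2], [0,3], [0,4], [0,5], [1,2], [1,3], [1,4], [1,5], [2,3], [2,4], [2,5], [3,4], [3,5], [4,5]
  2-simplices (10): [0,1,3], [0,1,4], [0,2,3], [0,2,5], [0,4,5], [1,2,4], [1,2,5], [1,3,5], [2,3,4], [3,4,5]

giving chain groups C_0 ≅ Z^6, C_1 ≅ Z^15, C_2 ≅ Z^10.

The boundary map ∂_1: C_1 → C_0 sends each edge [p,q] (with p < q) to q − p. For instance
  ∂[1,5] = [5] − [1].
The 6×15 boundary matrix has rank 5 and Smith normal form diag(1,1,1,1,1).

Boundary ∂_2: C_2 → C_1 sends each 2-simplex [p,q,r] to [q,r] − [p,r] + [p,q]. For instance
  ∂[0,2,3] = [2,3] − [0,3] + [0,2],
  ∂[1,3,5] = [3,5] − [1,5] + [1,3].
This gives a 15×10 integer matrix of rank 10; reducing to Smith normal form yields diagonal entries (1,1,1,1,1,1,1,1,1,2).

Reading off H_k = ker ∂_k / im ∂_{k+1}:

  H_0: rank C_0 − rank ∂_1 = 6 − 5 = 1, and the invariant factors of ∂_1 are all 1, so H_0 = Z.
  H_1: rank ker ∂_1 − rank ∂_2 = (15 − 5) − 10 = 0, and ∂_2 has invariant factor 2 > 1, so H_1 = Z/2Z.
  H_2: rank ker ∂_2 − rank ∂_3 = (10 − 10) − 0 = 0, and there is no ∂_3, so H_2 = 0.

(K is a triangulation of the real projective plane RP^2.)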